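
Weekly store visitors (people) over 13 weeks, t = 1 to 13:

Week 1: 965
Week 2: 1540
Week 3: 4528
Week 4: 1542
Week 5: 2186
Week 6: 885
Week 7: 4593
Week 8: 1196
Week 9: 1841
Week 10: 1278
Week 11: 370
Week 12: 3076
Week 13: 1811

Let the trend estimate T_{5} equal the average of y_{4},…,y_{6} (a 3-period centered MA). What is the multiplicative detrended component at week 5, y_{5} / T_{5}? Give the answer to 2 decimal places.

1.42

Trend T_5 = (1542 + 2186 + 885) / 3 = 4613/3 = 1537.6667
Ratio to trend: 2186 / 1537.6667 = 1.42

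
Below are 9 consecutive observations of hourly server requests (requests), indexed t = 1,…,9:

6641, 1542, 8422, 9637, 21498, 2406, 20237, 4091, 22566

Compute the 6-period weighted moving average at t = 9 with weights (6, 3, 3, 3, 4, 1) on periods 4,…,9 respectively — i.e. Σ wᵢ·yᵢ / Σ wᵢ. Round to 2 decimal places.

Weighted sum: 6·9637 + 3·21498 + 3·2406 + 3·20237 + 4·4091 + 1·22566 = 57822 + 64494 + 7218 + 60711 + 16364 + 22566 = 229175
Weight total: 6 + 3 + 3 + 3 + 4 + 1 = 20
WMA = 229175 / 20 = 11458.75

11458.75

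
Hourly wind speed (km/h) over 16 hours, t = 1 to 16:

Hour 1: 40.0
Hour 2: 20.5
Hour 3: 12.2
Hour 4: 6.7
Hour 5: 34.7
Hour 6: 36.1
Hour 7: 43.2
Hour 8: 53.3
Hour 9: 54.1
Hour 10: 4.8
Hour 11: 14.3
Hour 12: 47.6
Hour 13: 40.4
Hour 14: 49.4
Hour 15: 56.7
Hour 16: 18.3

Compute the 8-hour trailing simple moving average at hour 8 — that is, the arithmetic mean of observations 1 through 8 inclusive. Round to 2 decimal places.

Sum of periods 1–8: 40.0 + 20.5 + 12.2 + 6.7 + 34.7 + 36.1 + 43.2 + 53.3 = 246.7
Divide by 8: 246.7 / 8 = 30.84

30.84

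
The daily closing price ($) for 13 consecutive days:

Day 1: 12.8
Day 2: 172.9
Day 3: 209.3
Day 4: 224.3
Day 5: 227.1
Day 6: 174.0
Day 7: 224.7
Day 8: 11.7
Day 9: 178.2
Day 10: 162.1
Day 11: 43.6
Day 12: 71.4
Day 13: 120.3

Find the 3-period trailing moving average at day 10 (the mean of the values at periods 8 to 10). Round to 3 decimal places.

Sum of periods 8–10: 11.7 + 178.2 + 162.1 = 352.0
Divide by 3: 352.0 / 3 = 117.333

117.333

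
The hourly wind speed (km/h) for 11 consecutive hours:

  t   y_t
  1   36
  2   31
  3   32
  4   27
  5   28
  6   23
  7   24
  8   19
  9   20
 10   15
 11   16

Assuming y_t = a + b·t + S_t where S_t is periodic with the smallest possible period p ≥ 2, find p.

First differences y_{t+1} − y_t: -5, 1, -5, 1, -5, 1, …
The difference pattern repeats every 2 terms and not for any smaller step, so p = 2.

2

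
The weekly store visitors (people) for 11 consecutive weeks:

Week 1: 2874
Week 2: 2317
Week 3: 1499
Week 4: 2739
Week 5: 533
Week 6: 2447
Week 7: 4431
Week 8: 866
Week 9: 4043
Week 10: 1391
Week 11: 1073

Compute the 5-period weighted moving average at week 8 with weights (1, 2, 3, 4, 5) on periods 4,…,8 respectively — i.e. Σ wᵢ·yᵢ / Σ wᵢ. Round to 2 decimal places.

2213.33

Weighted sum: 1·2739 + 2·533 + 3·2447 + 4·4431 + 5·866 = 2739 + 1066 + 7341 + 17724 + 4330 = 33200
Weight total: 1 + 2 + 3 + 4 + 5 = 15
WMA = 33200 / 15 = 2213.33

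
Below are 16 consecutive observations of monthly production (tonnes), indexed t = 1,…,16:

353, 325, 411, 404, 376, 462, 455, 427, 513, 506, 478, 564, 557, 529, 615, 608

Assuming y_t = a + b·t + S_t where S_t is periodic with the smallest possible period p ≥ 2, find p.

3

First differences y_{t+1} − y_t: -28, 86, -7, -28, 86, -7, -28, 86, …
The difference pattern repeats every 3 terms and not for any smaller step, so p = 3.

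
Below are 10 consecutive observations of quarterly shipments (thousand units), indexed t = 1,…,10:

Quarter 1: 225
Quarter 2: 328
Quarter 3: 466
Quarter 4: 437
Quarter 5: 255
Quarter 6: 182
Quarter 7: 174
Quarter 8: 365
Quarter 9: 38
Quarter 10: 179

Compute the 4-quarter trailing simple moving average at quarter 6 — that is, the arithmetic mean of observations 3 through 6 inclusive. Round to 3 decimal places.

335.000

Sum of periods 3–6: 466 + 437 + 255 + 182 = 1340
Divide by 4: 1340 / 4 = 335.000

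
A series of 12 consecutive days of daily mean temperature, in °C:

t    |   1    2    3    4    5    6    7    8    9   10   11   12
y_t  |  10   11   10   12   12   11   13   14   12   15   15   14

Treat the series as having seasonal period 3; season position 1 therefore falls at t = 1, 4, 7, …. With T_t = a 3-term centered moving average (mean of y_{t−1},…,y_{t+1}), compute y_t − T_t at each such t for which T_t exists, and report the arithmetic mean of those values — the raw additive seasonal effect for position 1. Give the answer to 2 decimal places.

0.67

Season position 1 occurs at t = 4, 7, 10 (where T_t is defined).
t=4: T_4 = 11.3333; y_4 − T_4 = 12 − 11.3333 = 0.6667
t=7: T_7 = 12.6667; y_7 − T_7 = 13 − 12.6667 = 0.3333
t=10: T_10 = 14.0000; y_10 − T_10 = 15 − 14.0000 = 1.0000
Mean deviation: (0.6667 + 0.3333 + 1.0000) / 3 = 0.67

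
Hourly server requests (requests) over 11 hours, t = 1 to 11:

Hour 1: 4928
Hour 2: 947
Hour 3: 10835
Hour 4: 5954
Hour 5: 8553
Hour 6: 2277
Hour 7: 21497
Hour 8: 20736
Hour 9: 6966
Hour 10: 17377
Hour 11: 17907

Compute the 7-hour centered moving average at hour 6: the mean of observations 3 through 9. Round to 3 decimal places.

Sum of periods 3–9: 10835 + 5954 + 8553 + 2277 + 21497 + 20736 + 6966 = 76818
Divide by 7: 76818 / 7 = 10974.000

10974.000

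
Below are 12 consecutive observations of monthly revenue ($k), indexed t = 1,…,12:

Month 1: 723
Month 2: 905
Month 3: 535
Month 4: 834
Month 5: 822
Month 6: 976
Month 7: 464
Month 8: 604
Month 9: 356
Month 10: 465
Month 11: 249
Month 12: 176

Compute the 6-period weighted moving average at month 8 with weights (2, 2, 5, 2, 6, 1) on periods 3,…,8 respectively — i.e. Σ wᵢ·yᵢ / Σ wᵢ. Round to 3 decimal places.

677.111

Weighted sum: 2·535 + 2·834 + 5·822 + 2·976 + 6·464 + 1·604 = 1070 + 1668 + 4110 + 1952 + 2784 + 604 = 12188
Weight total: 2 + 2 + 5 + 2 + 6 + 1 = 18
WMA = 12188 / 18 = 677.111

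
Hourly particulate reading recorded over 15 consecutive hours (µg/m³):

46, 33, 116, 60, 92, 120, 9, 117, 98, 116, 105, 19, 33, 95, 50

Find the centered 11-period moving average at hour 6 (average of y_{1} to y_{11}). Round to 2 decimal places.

82.91

Sum of periods 1–11: 46 + 33 + 116 + 60 + 92 + 120 + 9 + 117 + 98 + 116 + 105 = 912
Divide by 11: 912 / 11 = 82.91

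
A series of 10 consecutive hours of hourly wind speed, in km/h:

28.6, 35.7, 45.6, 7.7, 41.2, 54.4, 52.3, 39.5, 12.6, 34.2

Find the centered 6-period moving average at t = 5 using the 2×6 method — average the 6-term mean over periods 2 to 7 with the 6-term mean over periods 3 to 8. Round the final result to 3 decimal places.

Sum over 2–7: 35.7 + 45.6 + 7.7 + 41.2 + 54.4 + 52.3 = 236.9
Sum over 3–8: 45.6 + 7.7 + 41.2 + 54.4 + 52.3 + 39.5 = 240.7
CMA at t=5 = (236.9 + 240.7) / (2·6) = 477.6 / 12 = 39.800

39.800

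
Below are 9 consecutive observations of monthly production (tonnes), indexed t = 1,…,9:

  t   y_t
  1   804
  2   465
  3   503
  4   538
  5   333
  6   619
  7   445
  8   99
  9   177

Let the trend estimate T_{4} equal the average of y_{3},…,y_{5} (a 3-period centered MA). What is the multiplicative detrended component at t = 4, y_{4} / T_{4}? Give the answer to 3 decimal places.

1.175

Trend T_4 = (503 + 538 + 333) / 3 = 1374/3 = 458.00000
Ratio to trend: 538 / 458.00000 = 1.175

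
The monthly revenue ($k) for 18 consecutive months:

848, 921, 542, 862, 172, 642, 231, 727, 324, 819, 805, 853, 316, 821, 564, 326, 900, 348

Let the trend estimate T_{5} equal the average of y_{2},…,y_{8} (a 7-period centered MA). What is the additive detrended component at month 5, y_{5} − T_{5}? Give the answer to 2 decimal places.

-413.29

Trend T_5 = (921 + 542 + 862 + 172 + 642 + 231 + 727) / 7 = 4097/7 = 585.2857
Detrended value: 172 − 585.2857 = -413.29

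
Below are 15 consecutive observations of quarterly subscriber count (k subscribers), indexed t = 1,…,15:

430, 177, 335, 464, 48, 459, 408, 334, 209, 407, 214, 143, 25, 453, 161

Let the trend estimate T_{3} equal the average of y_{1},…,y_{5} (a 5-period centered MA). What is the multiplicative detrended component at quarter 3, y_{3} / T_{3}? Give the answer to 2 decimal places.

Trend T_3 = (430 + 177 + 335 + 464 + 48) / 5 = 1454/5 = 290.8000
Ratio to trend: 335 / 290.8000 = 1.15

1.15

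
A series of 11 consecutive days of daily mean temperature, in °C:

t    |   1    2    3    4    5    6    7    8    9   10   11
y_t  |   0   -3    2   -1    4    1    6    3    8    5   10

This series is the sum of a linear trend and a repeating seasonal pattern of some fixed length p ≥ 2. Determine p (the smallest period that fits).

First differences y_{t+1} − y_t: -3, 5, -3, 5, -3, 5, …
The difference pattern repeats every 2 terms and not for any smaller step, so p = 2.

2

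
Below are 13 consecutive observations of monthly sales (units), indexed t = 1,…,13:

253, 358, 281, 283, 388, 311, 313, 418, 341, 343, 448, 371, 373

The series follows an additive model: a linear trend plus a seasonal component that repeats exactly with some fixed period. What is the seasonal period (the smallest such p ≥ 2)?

First differences y_{t+1} − y_t: 105, -77, 2, 105, -77, 2, 105, -77, …
The difference pattern repeats every 3 terms and not for any smaller step, so p = 3.

3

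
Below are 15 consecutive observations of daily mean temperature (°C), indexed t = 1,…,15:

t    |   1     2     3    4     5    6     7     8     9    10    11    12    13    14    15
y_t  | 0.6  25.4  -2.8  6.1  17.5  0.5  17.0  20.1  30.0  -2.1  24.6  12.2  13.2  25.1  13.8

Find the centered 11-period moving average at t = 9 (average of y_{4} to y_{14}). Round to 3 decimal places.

Sum of periods 4–14: 6.1 + 17.5 + 0.5 + 17.0 + 20.1 + 30.0 + (-2.1) + 24.6 + 12.2 + 13.2 + 25.1 = 164.2
Divide by 11: 164.2 / 11 = 14.927

14.927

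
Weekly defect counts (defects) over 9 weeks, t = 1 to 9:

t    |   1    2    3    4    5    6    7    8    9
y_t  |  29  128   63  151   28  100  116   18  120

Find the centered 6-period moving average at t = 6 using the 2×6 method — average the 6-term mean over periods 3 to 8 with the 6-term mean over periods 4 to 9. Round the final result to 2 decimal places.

84.08

Sum over 3–8: 63 + 151 + 28 + 100 + 116 + 18 = 476
Sum over 4–9: 151 + 28 + 100 + 116 + 18 + 120 = 533
CMA at t=6 = (476 + 533) / (2·6) = 1009 / 12 = 84.08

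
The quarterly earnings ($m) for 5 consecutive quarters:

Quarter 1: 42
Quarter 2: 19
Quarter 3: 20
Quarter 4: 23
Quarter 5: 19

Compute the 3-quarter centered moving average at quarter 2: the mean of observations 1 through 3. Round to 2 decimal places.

Sum of periods 1–3: 42 + 19 + 20 = 81
Divide by 3: 81 / 3 = 27.00

27.00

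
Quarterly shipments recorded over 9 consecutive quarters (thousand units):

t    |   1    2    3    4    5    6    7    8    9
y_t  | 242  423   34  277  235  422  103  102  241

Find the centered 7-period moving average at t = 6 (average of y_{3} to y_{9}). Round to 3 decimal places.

202.000

Sum of periods 3–9: 34 + 277 + 235 + 422 + 103 + 102 + 241 = 1414
Divide by 7: 1414 / 7 = 202.000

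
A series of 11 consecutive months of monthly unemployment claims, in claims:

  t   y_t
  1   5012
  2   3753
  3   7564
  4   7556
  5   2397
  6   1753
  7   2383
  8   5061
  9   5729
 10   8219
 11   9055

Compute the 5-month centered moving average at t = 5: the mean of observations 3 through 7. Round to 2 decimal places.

4330.60

Sum of periods 3–7: 7564 + 7556 + 2397 + 1753 + 2383 = 21653
Divide by 5: 21653 / 5 = 4330.60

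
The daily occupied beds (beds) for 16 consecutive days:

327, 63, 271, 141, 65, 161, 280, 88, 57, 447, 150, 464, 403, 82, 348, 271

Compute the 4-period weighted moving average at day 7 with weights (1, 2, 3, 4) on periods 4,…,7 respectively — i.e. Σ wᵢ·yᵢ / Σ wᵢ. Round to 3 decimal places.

Weighted sum: 1·141 + 2·65 + 3·161 + 4·280 = 141 + 130 + 483 + 1120 = 1874
Weight total: 1 + 2 + 3 + 4 = 10
WMA = 1874 / 10 = 187.400

187.400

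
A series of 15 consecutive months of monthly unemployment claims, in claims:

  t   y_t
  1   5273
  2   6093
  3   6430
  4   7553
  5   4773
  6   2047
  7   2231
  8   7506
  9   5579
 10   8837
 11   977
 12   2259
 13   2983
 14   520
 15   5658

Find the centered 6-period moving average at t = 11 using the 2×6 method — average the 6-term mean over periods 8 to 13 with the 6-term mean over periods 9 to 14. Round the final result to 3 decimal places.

4108.000

Sum over 8–13: 7506 + 5579 + 8837 + 977 + 2259 + 2983 = 28141
Sum over 9–14: 5579 + 8837 + 977 + 2259 + 2983 + 520 = 21155
CMA at t=11 = (28141 + 21155) / (2·6) = 49296 / 12 = 4108.000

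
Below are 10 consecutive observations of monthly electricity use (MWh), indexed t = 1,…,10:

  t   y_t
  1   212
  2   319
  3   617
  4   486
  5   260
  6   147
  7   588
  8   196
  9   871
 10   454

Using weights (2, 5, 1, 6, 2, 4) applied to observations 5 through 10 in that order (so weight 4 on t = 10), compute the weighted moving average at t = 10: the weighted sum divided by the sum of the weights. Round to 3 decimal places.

328.850

Weighted sum: 2·260 + 5·147 + 1·588 + 6·196 + 2·871 + 4·454 = 520 + 735 + 588 + 1176 + 1742 + 1816 = 6577
Weight total: 2 + 5 + 1 + 6 + 2 + 4 = 20
WMA = 6577 / 20 = 328.850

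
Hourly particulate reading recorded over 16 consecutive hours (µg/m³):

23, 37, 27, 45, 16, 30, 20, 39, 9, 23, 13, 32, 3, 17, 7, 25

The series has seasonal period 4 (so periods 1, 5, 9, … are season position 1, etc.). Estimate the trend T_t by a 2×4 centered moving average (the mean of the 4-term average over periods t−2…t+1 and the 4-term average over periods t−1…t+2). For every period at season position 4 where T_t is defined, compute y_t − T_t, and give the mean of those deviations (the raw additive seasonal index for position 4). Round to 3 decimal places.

15.000

Season position 4 occurs at t = 4, 8, 12 (where T_t is defined).
t=4: T_4 = 30.37500; y_4 − T_4 = 45 − 30.37500 = 14.62500
t=8: T_8 = 23.62500; y_8 − T_8 = 39 − 23.62500 = 15.37500
t=12: T_12 = 17.00000; y_12 − T_12 = 32 − 17.00000 = 15.00000
Mean deviation: (14.62500 + 15.37500 + 15.00000) / 3 = 15.000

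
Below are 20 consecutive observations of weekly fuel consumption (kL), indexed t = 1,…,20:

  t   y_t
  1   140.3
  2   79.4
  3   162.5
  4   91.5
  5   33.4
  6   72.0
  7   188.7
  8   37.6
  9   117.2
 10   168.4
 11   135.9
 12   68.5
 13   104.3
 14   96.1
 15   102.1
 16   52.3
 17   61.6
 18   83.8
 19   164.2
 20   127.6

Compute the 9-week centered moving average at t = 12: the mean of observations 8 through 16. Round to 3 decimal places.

Sum of periods 8–16: 37.6 + 117.2 + 168.4 + 135.9 + 68.5 + 104.3 + 96.1 + 102.1 + 52.3 = 882.4
Divide by 9: 882.4 / 9 = 98.044

98.044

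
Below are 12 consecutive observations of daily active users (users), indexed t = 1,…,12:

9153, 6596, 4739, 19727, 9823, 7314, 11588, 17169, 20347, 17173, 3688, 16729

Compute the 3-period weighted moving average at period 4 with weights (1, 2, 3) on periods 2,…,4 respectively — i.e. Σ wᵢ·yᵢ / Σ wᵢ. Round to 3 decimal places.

12542.500

Weighted sum: 1·6596 + 2·4739 + 3·19727 = 6596 + 9478 + 59181 = 75255
Weight total: 1 + 2 + 3 = 6
WMA = 75255 / 6 = 12542.500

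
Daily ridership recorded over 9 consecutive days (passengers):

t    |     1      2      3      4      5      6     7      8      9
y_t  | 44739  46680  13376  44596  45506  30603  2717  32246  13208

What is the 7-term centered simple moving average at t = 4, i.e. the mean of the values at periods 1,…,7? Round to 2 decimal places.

Sum of periods 1–7: 44739 + 46680 + 13376 + 44596 + 45506 + 30603 + 2717 = 228217
Divide by 7: 228217 / 7 = 32602.43

32602.43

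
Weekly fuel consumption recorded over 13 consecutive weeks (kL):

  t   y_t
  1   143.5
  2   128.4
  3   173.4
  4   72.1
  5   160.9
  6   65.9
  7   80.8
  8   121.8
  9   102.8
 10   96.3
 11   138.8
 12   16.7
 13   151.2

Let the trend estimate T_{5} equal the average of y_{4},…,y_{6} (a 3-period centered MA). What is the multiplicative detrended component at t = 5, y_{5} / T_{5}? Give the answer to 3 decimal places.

Trend T_5 = (72.1 + 160.9 + 65.9) / 3 = 298.9/3 = 99.63333
Ratio to trend: 160.9 / 99.63333 = 1.615

1.615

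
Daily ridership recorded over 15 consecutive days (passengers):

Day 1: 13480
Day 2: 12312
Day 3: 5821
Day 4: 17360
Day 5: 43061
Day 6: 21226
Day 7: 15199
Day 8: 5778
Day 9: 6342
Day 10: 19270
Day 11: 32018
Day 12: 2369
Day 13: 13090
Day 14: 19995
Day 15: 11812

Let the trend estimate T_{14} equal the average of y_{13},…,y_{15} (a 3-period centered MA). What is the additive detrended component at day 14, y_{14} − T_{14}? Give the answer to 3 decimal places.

Trend T_14 = (13090 + 19995 + 11812) / 3 = 44897/3 = 14965.66667
Detrended value: 19995 − 14965.66667 = 5029.333

5029.333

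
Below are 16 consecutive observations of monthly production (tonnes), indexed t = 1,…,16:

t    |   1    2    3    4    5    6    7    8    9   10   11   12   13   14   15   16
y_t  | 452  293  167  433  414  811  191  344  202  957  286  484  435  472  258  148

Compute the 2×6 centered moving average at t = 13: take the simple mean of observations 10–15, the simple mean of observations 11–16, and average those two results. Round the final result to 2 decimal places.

414.58

Sum over 10–15: 957 + 286 + 484 + 435 + 472 + 258 = 2892
Sum over 11–16: 286 + 484 + 435 + 472 + 258 + 148 = 2083
CMA at t=13 = (2892 + 2083) / (2·6) = 4975 / 12 = 414.58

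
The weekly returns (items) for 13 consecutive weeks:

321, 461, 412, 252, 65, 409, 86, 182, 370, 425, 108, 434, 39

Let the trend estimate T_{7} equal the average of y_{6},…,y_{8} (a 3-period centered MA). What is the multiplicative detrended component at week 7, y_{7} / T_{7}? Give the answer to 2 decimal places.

0.38

Trend T_7 = (409 + 86 + 182) / 3 = 677/3 = 225.6667
Ratio to trend: 86 / 225.6667 = 0.38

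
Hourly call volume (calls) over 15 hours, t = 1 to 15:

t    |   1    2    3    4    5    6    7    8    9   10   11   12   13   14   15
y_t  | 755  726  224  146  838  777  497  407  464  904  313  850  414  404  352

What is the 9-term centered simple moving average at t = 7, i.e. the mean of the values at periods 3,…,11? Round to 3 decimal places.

Sum of periods 3–11: 224 + 146 + 838 + 777 + 497 + 407 + 464 + 904 + 313 = 4570
Divide by 9: 4570 / 9 = 507.778

507.778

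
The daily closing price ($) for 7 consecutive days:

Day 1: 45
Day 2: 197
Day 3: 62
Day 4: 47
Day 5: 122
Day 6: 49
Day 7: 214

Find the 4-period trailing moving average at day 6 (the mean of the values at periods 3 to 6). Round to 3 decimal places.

70.000

Sum of periods 3–6: 62 + 47 + 122 + 49 = 280
Divide by 4: 280 / 4 = 70.000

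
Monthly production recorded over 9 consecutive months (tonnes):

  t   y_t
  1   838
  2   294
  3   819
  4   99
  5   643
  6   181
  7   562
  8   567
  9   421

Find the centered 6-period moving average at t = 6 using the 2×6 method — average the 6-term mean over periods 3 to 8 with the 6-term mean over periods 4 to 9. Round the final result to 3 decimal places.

Sum over 3–8: 819 + 99 + 643 + 181 + 562 + 567 = 2871
Sum over 4–9: 99 + 643 + 181 + 562 + 567 + 421 = 2473
CMA at t=6 = (2871 + 2473) / (2·6) = 5344 / 12 = 445.333

445.333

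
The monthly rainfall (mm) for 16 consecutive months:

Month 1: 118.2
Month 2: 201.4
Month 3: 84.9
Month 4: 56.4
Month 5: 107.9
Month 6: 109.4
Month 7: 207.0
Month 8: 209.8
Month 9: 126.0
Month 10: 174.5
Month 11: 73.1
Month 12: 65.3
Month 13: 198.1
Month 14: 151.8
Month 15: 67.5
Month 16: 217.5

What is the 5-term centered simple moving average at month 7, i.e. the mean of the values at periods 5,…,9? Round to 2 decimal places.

152.02

Sum of periods 5–9: 107.9 + 109.4 + 207.0 + 209.8 + 126.0 = 760.1
Divide by 5: 760.1 / 5 = 152.02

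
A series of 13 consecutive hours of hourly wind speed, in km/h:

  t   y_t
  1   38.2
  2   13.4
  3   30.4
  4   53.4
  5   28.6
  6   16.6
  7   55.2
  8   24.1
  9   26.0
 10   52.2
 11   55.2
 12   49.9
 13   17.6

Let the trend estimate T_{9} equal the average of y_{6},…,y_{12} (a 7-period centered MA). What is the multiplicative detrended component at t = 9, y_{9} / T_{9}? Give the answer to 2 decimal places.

0.65

Trend T_9 = (16.6 + 55.2 + 24.1 + 26.0 + 52.2 + 55.2 + 49.9) / 7 = 279.2/7 = 39.8857
Ratio to trend: 26.0 / 39.8857 = 0.65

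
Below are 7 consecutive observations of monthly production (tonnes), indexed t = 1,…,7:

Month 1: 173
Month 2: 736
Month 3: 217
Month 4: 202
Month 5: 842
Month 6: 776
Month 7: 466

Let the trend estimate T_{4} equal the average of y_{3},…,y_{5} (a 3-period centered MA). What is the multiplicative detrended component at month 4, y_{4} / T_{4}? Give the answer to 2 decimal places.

Trend T_4 = (217 + 202 + 842) / 3 = 1261/3 = 420.3333
Ratio to trend: 202 / 420.3333 = 0.48

0.48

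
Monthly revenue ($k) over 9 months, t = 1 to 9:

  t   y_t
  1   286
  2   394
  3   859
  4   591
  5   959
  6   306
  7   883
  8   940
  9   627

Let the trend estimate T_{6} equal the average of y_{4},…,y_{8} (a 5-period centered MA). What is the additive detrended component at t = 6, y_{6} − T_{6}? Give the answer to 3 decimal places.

-429.800

Trend T_6 = (591 + 959 + 306 + 883 + 940) / 5 = 3679/5 = 735.80000
Detrended value: 306 − 735.80000 = -429.800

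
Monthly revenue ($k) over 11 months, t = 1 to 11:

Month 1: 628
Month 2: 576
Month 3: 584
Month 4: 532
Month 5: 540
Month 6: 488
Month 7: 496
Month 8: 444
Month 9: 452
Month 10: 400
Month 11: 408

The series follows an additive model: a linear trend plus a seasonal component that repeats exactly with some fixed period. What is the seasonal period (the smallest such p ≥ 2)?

First differences y_{t+1} − y_t: -52, 8, -52, 8, -52, 8, …
The difference pattern repeats every 2 terms and not for any smaller step, so p = 2.

2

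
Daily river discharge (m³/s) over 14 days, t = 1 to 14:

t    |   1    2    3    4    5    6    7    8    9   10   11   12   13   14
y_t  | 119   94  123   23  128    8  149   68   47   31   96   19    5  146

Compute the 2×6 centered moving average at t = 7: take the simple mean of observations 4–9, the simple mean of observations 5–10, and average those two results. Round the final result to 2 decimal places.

Sum over 4–9: 23 + 128 + 8 + 149 + 68 + 47 = 423
Sum over 5–10: 128 + 8 + 149 + 68 + 47 + 31 = 431
CMA at t=7 = (423 + 431) / (2·6) = 854 / 12 = 71.17

71.17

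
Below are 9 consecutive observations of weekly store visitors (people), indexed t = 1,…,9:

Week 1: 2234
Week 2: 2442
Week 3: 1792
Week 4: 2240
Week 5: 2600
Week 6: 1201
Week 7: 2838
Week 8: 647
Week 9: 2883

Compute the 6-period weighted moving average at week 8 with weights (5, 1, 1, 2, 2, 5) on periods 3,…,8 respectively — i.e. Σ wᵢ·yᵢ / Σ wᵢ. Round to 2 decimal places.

Weighted sum: 5·1792 + 1·2240 + 1·2600 + 2·1201 + 2·2838 + 5·647 = 8960 + 2240 + 2600 + 2402 + 5676 + 3235 = 25113
Weight total: 5 + 1 + 1 + 2 + 2 + 5 = 16
WMA = 25113 / 16 = 1569.56

1569.56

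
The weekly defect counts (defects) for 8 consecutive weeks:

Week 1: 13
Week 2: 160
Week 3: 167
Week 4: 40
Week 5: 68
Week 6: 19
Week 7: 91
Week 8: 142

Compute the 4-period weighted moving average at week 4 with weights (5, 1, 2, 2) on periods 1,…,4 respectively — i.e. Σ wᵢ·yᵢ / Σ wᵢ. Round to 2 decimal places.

63.90

Weighted sum: 5·13 + 1·160 + 2·167 + 2·40 = 65 + 160 + 334 + 80 = 639
Weight total: 5 + 1 + 2 + 2 = 10
WMA = 639 / 10 = 63.90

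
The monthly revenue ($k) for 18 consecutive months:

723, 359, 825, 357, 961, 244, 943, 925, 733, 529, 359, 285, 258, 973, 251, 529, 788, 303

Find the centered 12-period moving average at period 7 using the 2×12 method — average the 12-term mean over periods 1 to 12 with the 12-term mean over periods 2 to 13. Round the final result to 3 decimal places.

Sum over 1–12: 723 + 359 + 825 + 357 + 961 + 244 + 943 + 925 + 733 + 529 + 359 + 285 = 7243
Sum over 2–13: 359 + 825 + 357 + 961 + 244 + 943 + 925 + 733 + 529 + 359 + 285 + 258 = 6778
CMA at t=7 = (7243 + 6778) / (2·12) = 14021 / 24 = 584.208

584.208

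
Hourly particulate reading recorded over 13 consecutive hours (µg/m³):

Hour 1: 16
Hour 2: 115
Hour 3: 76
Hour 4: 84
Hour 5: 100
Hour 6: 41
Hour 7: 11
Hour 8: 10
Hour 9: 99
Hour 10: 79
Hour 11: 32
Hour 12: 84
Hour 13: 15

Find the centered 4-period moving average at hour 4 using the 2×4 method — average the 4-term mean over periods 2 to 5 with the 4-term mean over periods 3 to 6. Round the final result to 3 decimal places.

Sum over 2–5: 115 + 76 + 84 + 100 = 375
Sum over 3–6: 76 + 84 + 100 + 41 = 301
CMA at t=4 = (375 + 301) / (2·4) = 676 / 8 = 84.500

84.500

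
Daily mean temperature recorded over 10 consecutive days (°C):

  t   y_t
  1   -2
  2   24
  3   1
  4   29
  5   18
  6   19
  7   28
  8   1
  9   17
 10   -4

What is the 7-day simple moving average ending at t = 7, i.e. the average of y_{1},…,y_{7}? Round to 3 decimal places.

Sum of periods 1–7: (-2) + 24 + 1 + 29 + 18 + 19 + 28 = 117
Divide by 7: 117 / 7 = 16.714

16.714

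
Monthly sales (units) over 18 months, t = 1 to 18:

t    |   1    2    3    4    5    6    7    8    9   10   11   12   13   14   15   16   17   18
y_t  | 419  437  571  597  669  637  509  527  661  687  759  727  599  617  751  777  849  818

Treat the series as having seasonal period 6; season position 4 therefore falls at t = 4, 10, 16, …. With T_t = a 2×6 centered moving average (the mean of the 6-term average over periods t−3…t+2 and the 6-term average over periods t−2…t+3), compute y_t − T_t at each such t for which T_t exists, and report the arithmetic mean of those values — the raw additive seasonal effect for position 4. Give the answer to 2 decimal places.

34.50

Season position 4 occurs at t = 4, 10 (where T_t is defined).
t=4: T_4 = 562.5000; y_4 − T_4 = 597 − 562.5000 = 34.5000
t=10: T_10 = 652.5000; y_10 − T_10 = 687 − 652.5000 = 34.5000
Mean deviation: (34.5000 + 34.5000) / 2 = 34.50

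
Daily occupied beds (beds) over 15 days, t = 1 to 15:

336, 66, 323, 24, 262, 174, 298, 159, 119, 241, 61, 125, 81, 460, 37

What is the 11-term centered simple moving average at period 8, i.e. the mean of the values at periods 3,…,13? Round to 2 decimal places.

169.73

Sum of periods 3–13: 323 + 24 + 262 + 174 + 298 + 159 + 119 + 241 + 61 + 125 + 81 = 1867
Divide by 11: 1867 / 11 = 169.73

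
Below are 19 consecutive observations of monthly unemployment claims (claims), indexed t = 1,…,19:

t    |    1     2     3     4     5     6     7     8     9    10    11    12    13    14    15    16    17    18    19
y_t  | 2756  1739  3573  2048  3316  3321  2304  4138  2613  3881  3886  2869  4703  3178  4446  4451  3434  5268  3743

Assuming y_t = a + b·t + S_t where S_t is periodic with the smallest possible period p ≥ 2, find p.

First differences y_{t+1} − y_t: -1017, 1834, -1525, 1268, 5, -1017, 1834, -1525, 1268, 5, -1017, 1834, …
The difference pattern repeats every 5 terms and not for any smaller step, so p = 5.

5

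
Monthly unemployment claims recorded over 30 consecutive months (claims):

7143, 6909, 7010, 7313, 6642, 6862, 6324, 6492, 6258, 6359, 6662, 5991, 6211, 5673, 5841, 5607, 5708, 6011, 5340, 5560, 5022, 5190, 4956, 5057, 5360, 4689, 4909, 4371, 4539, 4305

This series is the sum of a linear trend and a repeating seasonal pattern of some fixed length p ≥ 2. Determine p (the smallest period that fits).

First differences y_{t+1} − y_t: -234, 101, 303, -671, 220, -538, 168, -234, 101, 303, -671, 220, -538, 168, -234, 101, …
The difference pattern repeats every 7 terms and not for any smaller step, so p = 7.

7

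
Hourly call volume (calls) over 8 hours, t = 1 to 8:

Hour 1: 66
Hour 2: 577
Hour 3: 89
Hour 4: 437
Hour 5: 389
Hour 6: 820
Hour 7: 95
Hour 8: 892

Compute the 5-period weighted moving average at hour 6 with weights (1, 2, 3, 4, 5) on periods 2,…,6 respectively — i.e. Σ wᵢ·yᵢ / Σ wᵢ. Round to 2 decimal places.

Weighted sum: 1·577 + 2·89 + 3·437 + 4·389 + 5·820 = 577 + 178 + 1311 + 1556 + 4100 = 7722
Weight total: 1 + 2 + 3 + 4 + 5 = 15
WMA = 7722 / 15 = 514.80

514.80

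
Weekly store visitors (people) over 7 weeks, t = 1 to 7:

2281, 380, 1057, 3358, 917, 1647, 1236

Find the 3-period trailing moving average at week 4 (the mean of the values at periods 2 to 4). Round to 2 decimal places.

Sum of periods 2–4: 380 + 1057 + 3358 = 4795
Divide by 3: 4795 / 3 = 1598.33

1598.33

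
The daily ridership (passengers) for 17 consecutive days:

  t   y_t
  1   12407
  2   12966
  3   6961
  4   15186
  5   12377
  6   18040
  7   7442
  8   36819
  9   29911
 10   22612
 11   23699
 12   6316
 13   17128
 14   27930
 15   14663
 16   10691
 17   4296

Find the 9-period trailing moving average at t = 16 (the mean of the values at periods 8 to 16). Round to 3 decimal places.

Sum of periods 8–16: 36819 + 29911 + 22612 + 23699 + 6316 + 17128 + 27930 + 14663 + 10691 = 189769
Divide by 9: 189769 / 9 = 21085.444

21085.444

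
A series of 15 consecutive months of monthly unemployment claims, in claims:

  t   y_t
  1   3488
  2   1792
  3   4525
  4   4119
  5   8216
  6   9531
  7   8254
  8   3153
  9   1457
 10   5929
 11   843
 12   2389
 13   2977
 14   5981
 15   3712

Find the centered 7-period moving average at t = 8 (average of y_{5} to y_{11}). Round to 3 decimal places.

5340.429

Sum of periods 5–11: 8216 + 9531 + 8254 + 3153 + 1457 + 5929 + 843 = 37383
Divide by 7: 37383 / 7 = 5340.429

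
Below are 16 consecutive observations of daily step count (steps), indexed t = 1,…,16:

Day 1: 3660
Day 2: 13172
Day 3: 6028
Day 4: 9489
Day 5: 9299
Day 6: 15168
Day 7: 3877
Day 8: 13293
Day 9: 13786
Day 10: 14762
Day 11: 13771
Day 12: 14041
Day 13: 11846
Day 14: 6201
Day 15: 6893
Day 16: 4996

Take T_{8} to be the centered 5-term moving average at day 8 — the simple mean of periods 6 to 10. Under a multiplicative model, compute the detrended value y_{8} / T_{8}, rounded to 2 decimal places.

Trend T_8 = (15168 + 3877 + 13293 + 13786 + 14762) / 5 = 60886/5 = 12177.2000
Ratio to trend: 13293 / 12177.2000 = 1.09

1.09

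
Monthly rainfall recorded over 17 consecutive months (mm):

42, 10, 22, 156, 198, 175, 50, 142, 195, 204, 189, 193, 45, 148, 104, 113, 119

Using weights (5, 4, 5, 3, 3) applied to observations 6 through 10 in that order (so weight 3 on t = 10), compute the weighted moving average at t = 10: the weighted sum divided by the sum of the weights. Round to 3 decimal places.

Weighted sum: 5·175 + 4·50 + 5·142 + 3·195 + 3·204 = 875 + 200 + 710 + 585 + 612 = 2982
Weight total: 5 + 4 + 5 + 3 + 3 = 20
WMA = 2982 / 20 = 149.100

149.100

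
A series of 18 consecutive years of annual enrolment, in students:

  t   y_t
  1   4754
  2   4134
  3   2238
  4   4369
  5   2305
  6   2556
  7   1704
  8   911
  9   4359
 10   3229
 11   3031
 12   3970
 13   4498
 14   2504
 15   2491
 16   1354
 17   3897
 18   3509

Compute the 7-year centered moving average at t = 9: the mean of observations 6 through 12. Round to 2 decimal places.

Sum of periods 6–12: 2556 + 1704 + 911 + 4359 + 3229 + 3031 + 3970 = 19760
Divide by 7: 19760 / 7 = 2822.86

2822.86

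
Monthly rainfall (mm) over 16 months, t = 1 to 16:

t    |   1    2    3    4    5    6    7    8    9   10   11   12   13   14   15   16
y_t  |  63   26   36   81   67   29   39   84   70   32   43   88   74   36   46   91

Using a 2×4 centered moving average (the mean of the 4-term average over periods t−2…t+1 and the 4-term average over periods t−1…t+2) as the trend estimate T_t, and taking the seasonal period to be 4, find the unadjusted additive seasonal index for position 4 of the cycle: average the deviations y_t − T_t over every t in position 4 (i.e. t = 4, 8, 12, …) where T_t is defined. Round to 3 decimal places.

Season position 4 occurs at t = 4, 8, 12 (where T_t is defined).
t=4: T_4 = 52.87500; y_4 − T_4 = 81 − 52.87500 = 28.12500
t=8: T_8 = 55.87500; y_8 − T_8 = 84 − 55.87500 = 28.12500
t=12: T_12 = 59.75000; y_12 − T_12 = 88 − 59.75000 = 28.25000
Mean deviation: (28.12500 + 28.12500 + 28.25000) / 3 = 28.167

28.167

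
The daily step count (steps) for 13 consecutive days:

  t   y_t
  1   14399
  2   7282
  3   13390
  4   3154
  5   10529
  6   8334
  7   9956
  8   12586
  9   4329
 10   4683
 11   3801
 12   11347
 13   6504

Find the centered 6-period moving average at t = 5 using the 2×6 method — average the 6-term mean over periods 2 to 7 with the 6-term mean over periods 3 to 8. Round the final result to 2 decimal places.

Sum over 2–7: 7282 + 13390 + 3154 + 10529 + 8334 + 9956 = 52645
Sum over 3–8: 13390 + 3154 + 10529 + 8334 + 9956 + 12586 = 57949
CMA at t=5 = (52645 + 57949) / (2·6) = 110594 / 12 = 9216.17

9216.17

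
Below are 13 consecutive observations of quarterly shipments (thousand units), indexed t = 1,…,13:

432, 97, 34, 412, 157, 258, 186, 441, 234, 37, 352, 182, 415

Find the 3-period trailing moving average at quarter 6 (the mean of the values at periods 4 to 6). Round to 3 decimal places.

Sum of periods 4–6: 412 + 157 + 258 = 827
Divide by 3: 827 / 3 = 275.667

275.667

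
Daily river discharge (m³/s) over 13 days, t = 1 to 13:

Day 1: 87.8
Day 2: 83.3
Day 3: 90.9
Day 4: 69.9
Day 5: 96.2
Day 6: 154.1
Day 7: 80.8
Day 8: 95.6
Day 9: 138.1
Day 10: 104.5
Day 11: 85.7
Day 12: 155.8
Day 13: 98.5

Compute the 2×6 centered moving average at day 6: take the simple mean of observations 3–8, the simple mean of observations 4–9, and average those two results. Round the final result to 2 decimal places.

101.85

Sum over 3–8: 90.9 + 69.9 + 96.2 + 154.1 + 80.8 + 95.6 = 587.5
Sum over 4–9: 69.9 + 96.2 + 154.1 + 80.8 + 95.6 + 138.1 = 634.7
CMA at t=6 = (587.5 + 634.7) / (2·6) = 1222.2 / 12 = 101.85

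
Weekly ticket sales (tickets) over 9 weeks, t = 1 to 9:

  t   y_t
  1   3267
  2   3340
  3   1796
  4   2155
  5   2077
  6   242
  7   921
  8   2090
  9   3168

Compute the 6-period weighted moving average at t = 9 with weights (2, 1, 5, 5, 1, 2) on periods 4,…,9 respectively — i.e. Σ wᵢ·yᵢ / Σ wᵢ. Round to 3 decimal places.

Weighted sum: 2·2155 + 1·2077 + 5·242 + 5·921 + 1·2090 + 2·3168 = 4310 + 2077 + 1210 + 4605 + 2090 + 6336 = 20628
Weight total: 2 + 1 + 5 + 5 + 1 + 2 = 16
WMA = 20628 / 16 = 1289.250

1289.250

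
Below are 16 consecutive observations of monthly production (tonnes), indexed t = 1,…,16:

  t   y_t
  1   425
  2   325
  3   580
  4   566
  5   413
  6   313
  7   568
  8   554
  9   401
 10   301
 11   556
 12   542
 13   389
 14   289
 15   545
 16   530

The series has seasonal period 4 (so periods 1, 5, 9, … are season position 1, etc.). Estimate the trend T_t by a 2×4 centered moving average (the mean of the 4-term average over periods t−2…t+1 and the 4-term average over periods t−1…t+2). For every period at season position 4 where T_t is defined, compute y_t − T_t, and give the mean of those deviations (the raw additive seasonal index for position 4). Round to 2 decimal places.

Season position 4 occurs at t = 4, 8, 12 (where T_t is defined).
t=4: T_4 = 469.5000; y_4 − T_4 = 566 − 469.5000 = 96.5000
t=8: T_8 = 457.5000; y_8 − T_8 = 554 − 457.5000 = 96.5000
t=12: T_12 = 445.5000; y_12 − T_12 = 542 − 445.5000 = 96.5000
Mean deviation: (96.5000 + 96.5000 + 96.5000) / 3 = 96.50

96.50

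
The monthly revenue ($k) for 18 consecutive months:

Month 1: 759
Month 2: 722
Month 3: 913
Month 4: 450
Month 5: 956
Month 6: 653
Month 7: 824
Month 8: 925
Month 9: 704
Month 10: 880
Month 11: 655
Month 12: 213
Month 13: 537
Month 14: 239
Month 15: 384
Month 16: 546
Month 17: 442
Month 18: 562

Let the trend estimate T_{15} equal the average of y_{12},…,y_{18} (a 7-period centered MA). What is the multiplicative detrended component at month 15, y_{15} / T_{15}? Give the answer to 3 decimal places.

Trend T_15 = (213 + 537 + 239 + 384 + 546 + 442 + 562) / 7 = 2923/7 = 417.57143
Ratio to trend: 384 / 417.57143 = 0.920

0.920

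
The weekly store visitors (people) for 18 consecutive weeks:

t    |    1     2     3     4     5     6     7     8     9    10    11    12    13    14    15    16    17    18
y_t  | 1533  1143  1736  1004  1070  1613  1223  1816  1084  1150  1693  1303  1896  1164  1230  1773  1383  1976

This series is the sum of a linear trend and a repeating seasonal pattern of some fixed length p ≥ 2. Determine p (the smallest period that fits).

First differences y_{t+1} − y_t: -390, 593, -732, 66, 543, -390, 593, -732, 66, 543, -390, 593, …
The difference pattern repeats every 5 terms and not for any smaller step, so p = 5.

5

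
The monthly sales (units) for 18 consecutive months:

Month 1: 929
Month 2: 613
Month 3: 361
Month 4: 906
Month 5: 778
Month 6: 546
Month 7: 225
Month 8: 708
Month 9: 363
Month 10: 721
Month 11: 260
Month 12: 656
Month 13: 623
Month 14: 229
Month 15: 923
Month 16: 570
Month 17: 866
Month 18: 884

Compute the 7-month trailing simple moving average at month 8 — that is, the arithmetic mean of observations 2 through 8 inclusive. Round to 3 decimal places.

Sum of periods 2–8: 613 + 361 + 906 + 778 + 546 + 225 + 708 = 4137
Divide by 7: 4137 / 7 = 591.000

591.000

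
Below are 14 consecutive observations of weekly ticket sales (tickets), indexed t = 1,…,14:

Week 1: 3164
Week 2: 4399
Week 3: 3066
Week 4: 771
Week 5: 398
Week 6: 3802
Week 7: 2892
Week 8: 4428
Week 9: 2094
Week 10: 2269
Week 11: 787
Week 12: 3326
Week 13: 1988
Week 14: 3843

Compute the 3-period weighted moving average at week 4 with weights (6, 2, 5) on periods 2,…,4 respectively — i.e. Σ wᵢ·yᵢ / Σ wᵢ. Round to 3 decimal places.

Weighted sum: 6·4399 + 2·3066 + 5·771 = 26394 + 6132 + 3855 = 36381
Weight total: 6 + 2 + 5 = 13
WMA = 36381 / 13 = 2798.538

2798.538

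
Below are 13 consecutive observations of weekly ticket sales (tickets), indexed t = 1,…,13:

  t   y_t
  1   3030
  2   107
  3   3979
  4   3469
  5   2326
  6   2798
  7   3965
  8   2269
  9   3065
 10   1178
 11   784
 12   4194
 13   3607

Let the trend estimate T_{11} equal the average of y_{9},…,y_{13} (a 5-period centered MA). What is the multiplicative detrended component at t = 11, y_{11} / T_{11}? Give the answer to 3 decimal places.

Trend T_11 = (3065 + 1178 + 784 + 4194 + 3607) / 5 = 12828/5 = 2565.60000
Ratio to trend: 784 / 2565.60000 = 0.306

0.306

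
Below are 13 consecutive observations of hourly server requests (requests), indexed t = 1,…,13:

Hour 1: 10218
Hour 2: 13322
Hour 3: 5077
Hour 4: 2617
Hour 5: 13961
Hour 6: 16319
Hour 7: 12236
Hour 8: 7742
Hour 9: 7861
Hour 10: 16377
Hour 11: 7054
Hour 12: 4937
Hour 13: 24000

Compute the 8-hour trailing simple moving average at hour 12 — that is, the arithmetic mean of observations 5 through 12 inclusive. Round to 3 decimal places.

10810.875

Sum of periods 5–12: 13961 + 16319 + 12236 + 7742 + 7861 + 16377 + 7054 + 4937 = 86487
Divide by 8: 86487 / 8 = 10810.875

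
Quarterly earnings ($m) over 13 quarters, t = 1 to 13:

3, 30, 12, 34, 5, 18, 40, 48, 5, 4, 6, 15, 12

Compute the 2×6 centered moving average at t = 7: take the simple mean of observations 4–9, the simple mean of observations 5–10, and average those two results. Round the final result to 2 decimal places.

22.50

Sum over 4–9: 34 + 5 + 18 + 40 + 48 + 5 = 150
Sum over 5–10: 5 + 18 + 40 + 48 + 5 + 4 = 120
CMA at t=7 = (150 + 120) / (2·6) = 270 / 12 = 22.50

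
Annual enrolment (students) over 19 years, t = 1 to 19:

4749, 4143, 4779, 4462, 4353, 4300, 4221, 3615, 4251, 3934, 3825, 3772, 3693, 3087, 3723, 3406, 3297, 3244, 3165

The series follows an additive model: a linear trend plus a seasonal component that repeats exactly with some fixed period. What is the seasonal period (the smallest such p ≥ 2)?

First differences y_{t+1} − y_t: -606, 636, -317, -109, -53, -79, -606, 636, -317, -109, -53, -79, -606, 636, …
The difference pattern repeats every 6 terms and not for any smaller step, so p = 6.

6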